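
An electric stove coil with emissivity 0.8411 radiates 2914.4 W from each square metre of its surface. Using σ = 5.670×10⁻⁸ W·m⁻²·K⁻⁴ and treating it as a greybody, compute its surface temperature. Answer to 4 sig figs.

I = εσT⁴, so T = (I/εσ)^(1/4) = (2914.4/(0.8411×5.670×10⁻⁸))^(1/4) = 497.2 K.

T ≈ 497.2 K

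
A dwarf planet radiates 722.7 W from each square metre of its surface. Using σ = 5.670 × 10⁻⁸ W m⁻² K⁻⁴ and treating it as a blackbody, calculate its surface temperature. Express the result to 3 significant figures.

T ≈ 336 K

I = σT⁴, so T = (I/σ)^(1/4) = (722.7/(5.670×10⁻⁸))^(1/4) = 336 K.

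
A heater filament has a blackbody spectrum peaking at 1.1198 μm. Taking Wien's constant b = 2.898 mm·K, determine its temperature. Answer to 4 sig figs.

Wien's law gives T = b/λ_max = (2.898×10⁻³ m·K)/(1.1198×10⁻⁶ m) = 2588 K.

T ≈ 2588 K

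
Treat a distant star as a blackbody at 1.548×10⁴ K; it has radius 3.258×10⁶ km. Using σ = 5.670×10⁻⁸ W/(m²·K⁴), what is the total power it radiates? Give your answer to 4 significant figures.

P ≈ 4.343×10²⁹ W

Surface area A = 4πR² = 4π(3.258×10⁹ m)² = 1.33387×10²⁰ m².
P = σAT⁴ = 5.670×10⁻⁸ × 1.33387×10²⁰ × (1.548×10⁴)⁴ = 4.343×10²⁹ W.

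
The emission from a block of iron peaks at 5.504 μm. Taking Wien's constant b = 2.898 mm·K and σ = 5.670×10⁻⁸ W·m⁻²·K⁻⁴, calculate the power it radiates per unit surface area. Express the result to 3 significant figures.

I ≈ 4.36×10³ W/m²

Wien's law: T = b/λ_max = 2.898×10⁻³/5.504×10⁻⁶ = 526.526 K.
Then I = σT⁴ = 5.670×10⁻⁸×(526.526)⁴ = 4.36×10³ W/m².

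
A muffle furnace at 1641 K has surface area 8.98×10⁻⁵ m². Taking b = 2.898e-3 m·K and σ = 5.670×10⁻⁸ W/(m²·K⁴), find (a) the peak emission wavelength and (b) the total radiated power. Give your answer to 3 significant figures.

λ_max ≈ 1.77×10³ nm; P ≈ 36.9 W

(a) λ_max = b/T = 2.898×10⁻³/1641 = 1.766×10⁻⁶ m = 1.77×10³ nm.
Area A = 8.98×10⁻⁵ m².
(b) P = σAT⁴ = 5.670×10⁻⁸×8.98×10⁻⁵×(1641)⁴ = 36.9 W.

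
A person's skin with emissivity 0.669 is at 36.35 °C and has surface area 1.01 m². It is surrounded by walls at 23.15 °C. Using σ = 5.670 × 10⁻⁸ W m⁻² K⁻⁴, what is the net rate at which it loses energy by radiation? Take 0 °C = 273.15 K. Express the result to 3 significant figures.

Net loss ≈ 56.2 W

T = 36.35 °C + 273.15 = 309.50 K.
Surroundings: T = 23.15 °C + 273.15 = 296.30 K.
Area A = 1.01 m².
Net radiated power P_net = εσA(T⁴ − T₀⁴) = 0.669×5.670×10⁻⁸×1.01×(309.50⁴ − 296.30⁴).
T⁴ − T₀⁴ = 9.17577×10⁹ − 7.70773×10⁹ = 1.46804×10⁹ K⁴, so P_net = 56.2 W.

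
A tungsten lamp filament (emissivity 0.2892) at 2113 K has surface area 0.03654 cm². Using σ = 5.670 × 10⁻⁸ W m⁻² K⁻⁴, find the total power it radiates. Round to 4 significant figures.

Area A = 0.03654 cm² = 3.654×10⁻⁶ m².
P = εσAT⁴ = 0.2892 × 5.670×10⁻⁸ × 3.654×10⁻⁶ × (2113)⁴ = 1.194 W.

P ≈ 1.194 W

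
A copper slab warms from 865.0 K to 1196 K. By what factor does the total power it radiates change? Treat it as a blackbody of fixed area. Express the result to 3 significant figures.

P ∝ T⁴, so P₂/P₁ = (T₂/T₁)⁴ = (1196/865.0)⁴ = (1.38266)⁴ = 3.65.

P₂/P₁ ≈ 3.65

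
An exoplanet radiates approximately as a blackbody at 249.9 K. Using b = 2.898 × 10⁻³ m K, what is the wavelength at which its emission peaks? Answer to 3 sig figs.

Wien's displacement law: λ_max = b/T = (2.898×10⁻³ m·K)/(249.9 K) = 1.160×10⁻⁵ m.
That is 11.6 μm, in the infrared range.

λ_max ≈ 11.6 μm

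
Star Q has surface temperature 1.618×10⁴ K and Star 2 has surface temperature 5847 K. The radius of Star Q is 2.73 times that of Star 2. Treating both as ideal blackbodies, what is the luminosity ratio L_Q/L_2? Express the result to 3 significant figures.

L ∝ R²T⁴, so L_Q/L_2 = (R_Q/R_2)²(T_Q/T_2)⁴ = (2.73)² × (1.618×10⁴/5847)⁴ = 7.4529 × 58.6383 = 437.

L_Q/L_2 ≈ 437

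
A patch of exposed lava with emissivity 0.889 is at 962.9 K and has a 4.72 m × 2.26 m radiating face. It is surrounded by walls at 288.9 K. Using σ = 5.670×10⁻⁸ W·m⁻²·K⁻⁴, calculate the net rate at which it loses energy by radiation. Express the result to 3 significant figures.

Net loss ≈ 4.58×10⁵ W

Area A = 4.72 × 2.26 = 10.6672 m².
Net radiated power P_net = εσA(T⁴ − T₀⁴) = 0.889×5.670×10⁻⁸×10.6672×(962.9⁴ − 288.9⁴).
T⁴ − T₀⁴ = 8.59656×10¹¹ − 6.96611×10⁹ = 8.52690×10¹¹ K⁴, so P_net = 4.58×10⁵ W.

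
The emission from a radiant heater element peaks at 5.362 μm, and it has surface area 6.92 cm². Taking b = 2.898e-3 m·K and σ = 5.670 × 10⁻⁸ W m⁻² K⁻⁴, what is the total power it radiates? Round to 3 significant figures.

P ≈ 3.35 W

Wien's law: T = b/λ_max = 2.898×10⁻³/5.362×10⁻⁶ = 540.470 K.
Area A = 6.92 cm² = 6.92×10⁻⁴ m².
Then P = σAT⁴ = 5.670×10⁻⁸×6.92×10⁻⁴×(540.470)⁴ = 3.35 W.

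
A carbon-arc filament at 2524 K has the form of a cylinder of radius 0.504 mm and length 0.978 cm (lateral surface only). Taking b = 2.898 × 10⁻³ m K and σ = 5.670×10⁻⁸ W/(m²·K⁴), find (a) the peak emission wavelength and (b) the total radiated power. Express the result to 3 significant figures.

λ_max ≈ 1.15×10³ nm; P ≈ 71.3 W

(a) λ_max = b/T = 2.898×10⁻³/2524 = 1.148×10⁻⁶ m = 1.15×10³ nm.
Lateral area A = 2πrL = 2π×5.04×10⁻⁴×9.78×10⁻³ = 3.09706×10⁻⁵ m².
(b) P = σAT⁴ = 5.670×10⁻⁸×3.09706×10⁻⁵×(2524)⁴ = 71.3 W.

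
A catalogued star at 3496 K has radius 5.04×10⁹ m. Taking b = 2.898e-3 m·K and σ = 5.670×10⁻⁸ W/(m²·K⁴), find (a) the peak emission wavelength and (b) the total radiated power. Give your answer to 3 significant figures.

λ_max ≈ 0.829 μm; P ≈ 2.70×10²⁷ W

(a) λ_max = b/T = 2.898×10⁻³/3496 = 8.289×10⁻⁷ m = 0.829 μm.
Surface area A = 4πR² = 4π(5.04×10⁹ m)² = 3.19206×10²⁰ m².
(b) P = σAT⁴ = 5.670×10⁻⁸×3.19206×10²⁰×(3496)⁴ = 2.70×10²⁷ W.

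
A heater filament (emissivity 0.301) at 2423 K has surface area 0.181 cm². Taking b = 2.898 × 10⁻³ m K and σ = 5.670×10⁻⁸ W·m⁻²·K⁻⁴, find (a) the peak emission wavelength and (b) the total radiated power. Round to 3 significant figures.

(a) λ_max = b/T = 2.898×10⁻³/2423 = 1.196×10⁻⁶ m = 1.20×10³ nm.
Area A = 0.181 cm² = 1.81×10⁻⁵ m².
(b) P = εσAT⁴ = 0.301×5.670×10⁻⁸×1.81×10⁻⁵×(2423)⁴ = 10.6 W.

λ_max ≈ 1.20×10³ nm; P ≈ 10.6 W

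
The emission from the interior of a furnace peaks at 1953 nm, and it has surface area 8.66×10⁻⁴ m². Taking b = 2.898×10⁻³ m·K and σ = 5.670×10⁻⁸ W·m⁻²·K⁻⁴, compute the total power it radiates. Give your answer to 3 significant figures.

P ≈ 238 W

Wien's law: T = b/λ_max = 2.898×10⁻³/1.953×10⁻⁶ = 1483.87 K.
Area A = 8.66×10⁻⁴ m².
Then P = σAT⁴ = 5.670×10⁻⁸×8.66×10⁻⁴×(1483.87)⁴ = 238 W.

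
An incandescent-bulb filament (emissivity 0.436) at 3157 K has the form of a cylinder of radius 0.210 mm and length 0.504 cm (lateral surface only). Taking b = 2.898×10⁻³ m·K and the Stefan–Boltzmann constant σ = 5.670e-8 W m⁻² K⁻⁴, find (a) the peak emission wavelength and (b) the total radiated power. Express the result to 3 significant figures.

(a) λ_max = b/T = 2.898×10⁻³/3157 = 9.180×10⁻⁷ m = 918 nm.
Lateral area A = 2πrL = 2π×2.10×10⁻⁴×5.04×10⁻³ = 6.65012×10⁻⁶ m².
(b) P = εσAT⁴ = 0.436×5.670×10⁻⁸×6.65012×10⁻⁶×(3157)⁴ = 16.3 W.

λ_max ≈ 918 nm; P ≈ 16.3 W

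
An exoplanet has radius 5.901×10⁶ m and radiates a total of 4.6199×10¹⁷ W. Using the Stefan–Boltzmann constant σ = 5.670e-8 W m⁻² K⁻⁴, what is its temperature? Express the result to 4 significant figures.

T ≈ 369.4 K

Surface area A = 4πR² = 4π(5.901×10⁶ m)² = 4.37584×10¹⁴ m².
P = σAT⁴ ⇒ T = (P/(σA))^(1/4) = (4.6199×10¹⁷/(5.670×10⁻⁸×4.37584×10¹⁴))^(1/4) = 369.4 K.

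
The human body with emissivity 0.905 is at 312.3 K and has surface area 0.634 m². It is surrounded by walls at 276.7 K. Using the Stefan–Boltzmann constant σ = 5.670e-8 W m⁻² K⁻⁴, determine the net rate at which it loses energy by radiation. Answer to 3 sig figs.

Area A = 0.634 m².
Net radiated power P_net = εσA(T⁴ − T₀⁴) = 0.905×5.670×10⁻⁸×0.634×(312.3⁴ − 276.7⁴).
T⁴ − T₀⁴ = 9.51235×10⁹ − 5.86188×10⁹ = 3.65047×10⁹ K⁴, so P_net = 119 W.

Net loss ≈ 119 W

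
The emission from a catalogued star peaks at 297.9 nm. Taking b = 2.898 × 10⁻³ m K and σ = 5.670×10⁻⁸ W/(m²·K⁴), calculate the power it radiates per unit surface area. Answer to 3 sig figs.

I ≈ 5.08×10⁸ W/m²

Wien's law: T = b/λ_max = 2.898×10⁻³/2.979×10⁻⁷ = 9728.10 K.
Then I = σT⁴ = 5.670×10⁻⁸×(9728.10)⁴ = 5.08×10⁸ W/m².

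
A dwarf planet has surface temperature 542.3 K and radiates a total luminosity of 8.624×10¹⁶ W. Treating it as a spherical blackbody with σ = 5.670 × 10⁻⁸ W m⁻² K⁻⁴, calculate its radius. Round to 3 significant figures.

L = 4πR²σT⁴ ⇒ R = √(L/(4πσT⁴)).
σT⁴ = 4903.90 W/m², so R = √(8.624×10¹⁶/(4π×4903.90)) = 1.18×10⁶ m.

R ≈ 1.18×10⁶ m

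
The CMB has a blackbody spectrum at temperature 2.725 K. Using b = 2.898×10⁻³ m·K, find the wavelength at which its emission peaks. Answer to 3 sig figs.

λ_max ≈ 1.06 mm

Wien's displacement law: λ_max = b/T = (2.898×10⁻³ m·K)/(2.725 K) = 1.063×10⁻³ m.
That is 1.06 mm, in the microwave range.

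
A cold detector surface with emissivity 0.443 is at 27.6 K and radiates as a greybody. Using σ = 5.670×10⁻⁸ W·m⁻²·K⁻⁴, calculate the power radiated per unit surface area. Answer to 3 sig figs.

Stefan–Boltzmann: I = εσT⁴ = 0.443 × 5.670×10⁻⁸ × (27.6)⁴ = 0.0146 W/m².

I ≈ 0.0146 W/m²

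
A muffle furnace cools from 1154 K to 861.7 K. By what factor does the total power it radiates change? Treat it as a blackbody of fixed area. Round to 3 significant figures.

P₂/P₁ ≈ 0.311

P ∝ T⁴, so P₂/P₁ = (T₂/T₁)⁴ = (861.7/1154)⁴ = (0.746707)⁴ = 0.311.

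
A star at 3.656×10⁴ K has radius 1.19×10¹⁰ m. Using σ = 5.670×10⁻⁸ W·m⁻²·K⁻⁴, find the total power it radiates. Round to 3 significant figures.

P ≈ 1.80×10³² W

Surface area A = 4πR² = 4π(1.19×10¹⁰ m)² = 1.77952×10²¹ m².
P = σAT⁴ = 5.670×10⁻⁸ × 1.77952×10²¹ × (3.656×10⁴)⁴ = 1.80×10³² W.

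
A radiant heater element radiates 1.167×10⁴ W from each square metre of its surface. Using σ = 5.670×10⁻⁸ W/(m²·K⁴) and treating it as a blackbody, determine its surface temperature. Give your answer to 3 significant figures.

T ≈ 674 K

I = σT⁴, so T = (I/σ)^(1/4) = (1.167×10⁴/(5.670×10⁻⁸))^(1/4) = 674 K.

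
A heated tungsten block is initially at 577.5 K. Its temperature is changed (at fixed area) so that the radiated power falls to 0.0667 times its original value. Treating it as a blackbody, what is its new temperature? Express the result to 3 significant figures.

P ∝ T⁴, so T₂/T₁ = (P₂/P₁)^(1/4) = (0.0667)^(1/4) = 0.508196.
T₂ = 577.5 × 0.508196 = 293 K.

T₂ ≈ 293 K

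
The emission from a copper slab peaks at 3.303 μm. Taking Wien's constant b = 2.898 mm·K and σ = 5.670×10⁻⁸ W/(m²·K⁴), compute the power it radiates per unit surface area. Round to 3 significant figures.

I ≈ 3.36×10⁴ W/m²

Wien's law: T = b/λ_max = 2.898×10⁻³/3.303×10⁻⁶ = 877.384 K.
Then I = σT⁴ = 5.670×10⁻⁸×(877.384)⁴ = 3.36×10⁴ W/m².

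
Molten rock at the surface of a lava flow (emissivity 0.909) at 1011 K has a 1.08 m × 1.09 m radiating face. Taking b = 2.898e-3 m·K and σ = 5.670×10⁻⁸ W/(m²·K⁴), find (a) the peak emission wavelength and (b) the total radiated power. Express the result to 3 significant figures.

(a) λ_max = b/T = 2.898×10⁻³/1011 = 2.866×10⁻⁶ m = 2.87 μm.
Area A = 1.08 × 1.09 = 1.1772 m².
(b) P = εσAT⁴ = 0.909×5.670×10⁻⁸×1.1772×(1011)⁴ = 6.34×10⁴ W.

λ_max ≈ 2.87 μm; P ≈ 6.34×10⁴ W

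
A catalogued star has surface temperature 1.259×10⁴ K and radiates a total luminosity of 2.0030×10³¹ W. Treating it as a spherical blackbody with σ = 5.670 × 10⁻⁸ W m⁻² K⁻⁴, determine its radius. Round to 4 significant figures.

L = 4πR²σT⁴ ⇒ R = √(L/(4πσT⁴)).
σT⁴ = 1.42458×10⁹ W/m², so R = √(2.0030×10³¹/(4π×1.42458×10⁹)) = 3.345×10¹⁰ m.

R ≈ 3.345×10¹⁰ m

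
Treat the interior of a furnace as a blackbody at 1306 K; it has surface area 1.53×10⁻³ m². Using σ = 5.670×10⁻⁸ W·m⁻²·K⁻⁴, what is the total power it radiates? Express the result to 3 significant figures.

P ≈ 252 W

Area A = 1.53×10⁻³ m².
P = σAT⁴ = 5.670×10⁻⁸ × 1.53×10⁻³ × (1306)⁴ = 252 W.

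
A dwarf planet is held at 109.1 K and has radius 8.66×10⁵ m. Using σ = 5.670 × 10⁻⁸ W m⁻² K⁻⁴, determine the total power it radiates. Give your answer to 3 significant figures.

Surface area A = 4πR² = 4π(8.66×10⁵ m)² = 9.42423×10¹² m².
P = σAT⁴ = 5.670×10⁻⁸ × 9.42423×10¹² × (109.1)⁴ = 7.57×10¹³ W.

P ≈ 7.57×10¹³ W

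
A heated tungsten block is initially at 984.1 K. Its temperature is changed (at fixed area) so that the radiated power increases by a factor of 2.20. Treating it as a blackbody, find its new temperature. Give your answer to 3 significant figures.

P ∝ T⁴, so T₂/T₁ = (P₂/P₁)^(1/4) = (2.20)^(1/4) = 1.21788.
T₂ = 984.1 × 1.21788 = 1.20×10³ K.

T₂ ≈ 1.20×10³ K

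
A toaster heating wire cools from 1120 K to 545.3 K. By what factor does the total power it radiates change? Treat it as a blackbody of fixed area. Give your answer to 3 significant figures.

P₂/P₁ ≈ 0.0562

P ∝ T⁴, so P₂/P₁ = (T₂/T₁)⁴ = (545.3/1120)⁴ = (0.486875)⁴ = 0.0562.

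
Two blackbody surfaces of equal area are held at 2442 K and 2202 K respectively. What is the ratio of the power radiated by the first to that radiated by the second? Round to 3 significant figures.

With equal areas, P₁/P₂ = (T₁/T₂)⁴ = (2442/2202)⁴ = 1.51.

P₁/P₂ ≈ 1.51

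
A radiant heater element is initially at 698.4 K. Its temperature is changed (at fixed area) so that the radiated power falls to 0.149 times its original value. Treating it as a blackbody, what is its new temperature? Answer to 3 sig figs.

P ∝ T⁴, so T₂/T₁ = (P₂/P₁)^(1/4) = (0.149)^(1/4) = 0.621293.
T₂ = 698.4 × 0.621293 = 434 K.

T₂ ≈ 434 K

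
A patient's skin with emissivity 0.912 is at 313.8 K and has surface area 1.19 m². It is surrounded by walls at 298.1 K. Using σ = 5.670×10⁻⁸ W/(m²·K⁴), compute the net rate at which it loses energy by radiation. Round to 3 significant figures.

Net loss ≈ 111 W

Area A = 1.19 m².
Net radiated power P_net = εσA(T⁴ − T₀⁴) = 0.912×5.670×10⁻⁸×1.19×(313.8⁴ − 298.1⁴).
T⁴ − T₀⁴ = 9.69643×10⁹ − 7.89674×10⁹ = 1.79969×10⁹ K⁴, so P_net = 111 W.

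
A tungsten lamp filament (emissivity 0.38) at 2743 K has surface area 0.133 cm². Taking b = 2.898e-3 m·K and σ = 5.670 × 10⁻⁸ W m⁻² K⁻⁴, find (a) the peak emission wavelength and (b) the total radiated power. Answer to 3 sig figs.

(a) λ_max = b/T = 2.898×10⁻³/2743 = 1.057×10⁻⁶ m = 1.06 μm.
Area A = 0.133 cm² = 1.33×10⁻⁵ m².
(b) P = εσAT⁴ = 0.38×5.670×10⁻⁸×1.33×10⁻⁵×(2743)⁴ = 16.2 W.

λ_max ≈ 1.06 μm; P ≈ 16.2 W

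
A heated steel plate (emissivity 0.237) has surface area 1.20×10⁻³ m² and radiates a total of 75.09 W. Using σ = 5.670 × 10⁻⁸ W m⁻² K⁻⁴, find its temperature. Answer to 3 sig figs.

T ≈ 1.47×10³ K

Area A = 1.20×10⁻³ m².
P = εσAT⁴ ⇒ T = (P/(εσA))^(1/4) = (75.09/(0.237×5.670×10⁻⁸×1.20×10⁻³))^(1/4) = 1.47×10³ K.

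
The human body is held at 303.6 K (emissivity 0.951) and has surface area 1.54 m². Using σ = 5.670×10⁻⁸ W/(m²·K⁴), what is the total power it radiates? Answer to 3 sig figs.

Area A = 1.54 m².
P = εσAT⁴ = 0.951 × 5.670×10⁻⁸ × 1.54 × (303.6)⁴ = 705 W.

P ≈ 705 W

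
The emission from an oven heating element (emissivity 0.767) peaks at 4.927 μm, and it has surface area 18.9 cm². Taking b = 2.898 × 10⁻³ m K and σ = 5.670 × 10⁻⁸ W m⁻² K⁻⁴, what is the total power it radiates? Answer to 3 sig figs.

Wien's law: T = b/λ_max = 2.898×10⁻³/4.927×10⁻⁶ = 588.188 K.
Area A = 18.9 cm² = 1.89×10⁻³ m².
Then P = εσAT⁴ = 0.767×5.670×10⁻⁸×1.89×10⁻³×(588.188)⁴ = 9.84 W.

P ≈ 9.84 W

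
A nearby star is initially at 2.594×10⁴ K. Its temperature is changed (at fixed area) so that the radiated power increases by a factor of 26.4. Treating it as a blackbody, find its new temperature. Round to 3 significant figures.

P ∝ T⁴, so T₂/T₁ = (P₂/P₁)^(1/4) = (26.4)^(1/4) = 2.26674.
T₂ = 2.594×10⁴ × 2.26674 = 5.88×10⁴ K.

T₂ ≈ 5.88×10⁴ K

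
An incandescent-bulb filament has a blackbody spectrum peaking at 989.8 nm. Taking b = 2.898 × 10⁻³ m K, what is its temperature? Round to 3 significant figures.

Wien's law gives T = b/λ_max = (2.898×10⁻³ m·K)/(9.898×10⁻⁷ m) = 2.93×10³ K.

T ≈ 2.93×10³ K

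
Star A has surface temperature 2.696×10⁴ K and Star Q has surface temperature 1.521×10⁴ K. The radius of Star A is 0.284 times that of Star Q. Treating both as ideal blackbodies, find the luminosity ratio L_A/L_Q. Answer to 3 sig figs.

L_A/L_Q ≈ 0.796

L ∝ R²T⁴, so L_A/L_Q = (R_A/R_Q)²(T_A/T_Q)⁴ = (0.284)² × (2.696×10⁴/1.521×10⁴)⁴ = 0.080656 × 9.87104 = 0.796.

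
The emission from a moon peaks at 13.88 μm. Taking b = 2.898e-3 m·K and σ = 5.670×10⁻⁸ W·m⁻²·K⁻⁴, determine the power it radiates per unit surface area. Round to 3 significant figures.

Wien's law: T = b/λ_max = 2.898×10⁻³/1.388×10⁻⁵ = 208.790 K.
Then I = σT⁴ = 5.670×10⁻⁸×(208.790)⁴ = 108 W/m².

I ≈ 108 W/m²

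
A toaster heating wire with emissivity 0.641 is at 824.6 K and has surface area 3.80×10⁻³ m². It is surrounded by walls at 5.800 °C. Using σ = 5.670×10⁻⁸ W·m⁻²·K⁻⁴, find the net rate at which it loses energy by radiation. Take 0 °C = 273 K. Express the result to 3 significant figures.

Surroundings: T = 5.800 °C + 273 = 278.800 K.
Area A = 3.80×10⁻³ m².
Net radiated power P_net = εσA(T⁴ − T₀⁴) = 0.641×5.670×10⁻⁸×3.80×10⁻³×(824.6⁴ − 278.800⁴).
T⁴ − T₀⁴ = 4.62353×10¹¹ − 6.04187×10⁹ = 4.56311×10¹¹ K⁴, so P_net = 63.0 W.

Net loss ≈ 63.0 W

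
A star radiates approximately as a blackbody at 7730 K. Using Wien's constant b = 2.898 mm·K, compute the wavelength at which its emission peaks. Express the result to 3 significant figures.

λ_max ≈ 0.375 μm

Wien's displacement law: λ_max = b/T = (2.898×10⁻³ m·K)/(7730 K) = 3.749×10⁻⁷ m.
That is 0.375 μm, in the ultraviolet range.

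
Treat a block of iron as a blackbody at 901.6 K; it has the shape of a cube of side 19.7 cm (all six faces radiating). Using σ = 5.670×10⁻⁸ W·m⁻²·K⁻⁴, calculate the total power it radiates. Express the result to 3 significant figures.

Area A = 6s² = 6×(0.197 m)² = 0.232854 m².
P = σAT⁴ = 5.670×10⁻⁸ × 0.232854 × (901.6)⁴ = 8.72×10³ W.

P ≈ 8.72×10³ W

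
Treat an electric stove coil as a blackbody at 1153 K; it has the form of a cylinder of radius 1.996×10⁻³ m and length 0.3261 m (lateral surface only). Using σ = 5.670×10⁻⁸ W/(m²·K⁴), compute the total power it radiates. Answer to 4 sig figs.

Lateral area A = 2πrL = 2π×1.996×10⁻³×0.3261 = 4.08970×10⁻³ m².
P = σAT⁴ = 5.670×10⁻⁸ × 4.08970×10⁻³ × (1153)⁴ = 409.8 W.

P ≈ 409.8 W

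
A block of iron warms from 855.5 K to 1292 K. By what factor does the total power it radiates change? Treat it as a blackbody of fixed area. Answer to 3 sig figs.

P₂/P₁ ≈ 5.20

P ∝ T⁴, so P₂/P₁ = (T₂/T₁)⁴ = (1292/855.5)⁴ = (1.51023)⁴ = 5.20.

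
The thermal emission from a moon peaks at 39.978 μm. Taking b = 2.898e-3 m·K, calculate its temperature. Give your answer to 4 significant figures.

T ≈ 72.49 K

Wien's law gives T = b/λ_max = (2.898×10⁻³ m·K)/(3.9978×10⁻⁵ m) = 72.49 K.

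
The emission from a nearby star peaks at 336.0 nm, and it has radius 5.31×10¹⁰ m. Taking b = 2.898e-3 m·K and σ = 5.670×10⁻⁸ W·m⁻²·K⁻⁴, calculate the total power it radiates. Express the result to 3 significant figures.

P ≈ 1.11×10³¹ W

Wien's law: T = b/λ_max = 2.898×10⁻³/3.360×10⁻⁷ = 8625.00 K.
Surface area A = 4πR² = 4π(5.31×10¹⁰ m)² = 3.54323×10²² m².
Then P = σAT⁴ = 5.670×10⁻⁸×3.54323×10²²×(8625.00)⁴ = 1.11×10³¹ W.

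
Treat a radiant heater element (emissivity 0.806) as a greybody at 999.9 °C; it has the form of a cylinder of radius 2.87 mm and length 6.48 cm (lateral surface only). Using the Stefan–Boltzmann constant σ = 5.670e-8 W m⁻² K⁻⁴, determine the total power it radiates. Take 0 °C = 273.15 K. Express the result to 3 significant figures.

P ≈ 140 W

T = 999.9 °C + 273.15 = 1273.05 K.
Lateral area A = 2πrL = 2π×2.87×10⁻³×0.0648 = 1.16852×10⁻³ m².
P = εσAT⁴ = 0.806 × 5.670×10⁻⁸ × 1.16852×10⁻³ × (1273.05)⁴ = 140 W.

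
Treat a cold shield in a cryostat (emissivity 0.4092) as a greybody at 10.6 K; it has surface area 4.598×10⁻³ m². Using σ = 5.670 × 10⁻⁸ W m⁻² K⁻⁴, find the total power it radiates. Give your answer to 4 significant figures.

Area A = 4.598×10⁻³ m².
P = εσAT⁴ = 0.4092 × 5.670×10⁻⁸ × 4.598×10⁻³ × (10.6)⁴ = 1.347×10⁻⁶ W.

P ≈ 1.347×10⁻⁶ W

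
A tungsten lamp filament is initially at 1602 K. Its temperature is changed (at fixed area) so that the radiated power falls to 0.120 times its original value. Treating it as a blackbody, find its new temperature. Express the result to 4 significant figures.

P ∝ T⁴, so T₂/T₁ = (P₂/P₁)^(1/4) = (0.120)^(1/4) = 0.588566.
T₂ = 1602 × 0.588566 = 942.9 K.

T₂ ≈ 942.9 K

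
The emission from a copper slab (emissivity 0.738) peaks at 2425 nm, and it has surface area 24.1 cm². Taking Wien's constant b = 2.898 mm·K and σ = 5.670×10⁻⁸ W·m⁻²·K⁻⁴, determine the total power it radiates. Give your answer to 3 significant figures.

Wien's law: T = b/λ_max = 2.898×10⁻³/2.425×10⁻⁶ = 1195.05 K.
Area A = 24.1 cm² = 2.41×10⁻³ m².
Then P = εσAT⁴ = 0.738×5.670×10⁻⁸×2.41×10⁻³×(1195.05)⁴ = 206 W.

P ≈ 206 W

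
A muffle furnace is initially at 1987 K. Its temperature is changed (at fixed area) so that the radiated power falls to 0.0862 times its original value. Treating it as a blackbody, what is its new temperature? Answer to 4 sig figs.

T₂ ≈ 1077 K

P ∝ T⁴, so T₂/T₁ = (P₂/P₁)^(1/4) = (0.0862)^(1/4) = 0.541847.
T₂ = 1987 × 0.541847 = 1077 K.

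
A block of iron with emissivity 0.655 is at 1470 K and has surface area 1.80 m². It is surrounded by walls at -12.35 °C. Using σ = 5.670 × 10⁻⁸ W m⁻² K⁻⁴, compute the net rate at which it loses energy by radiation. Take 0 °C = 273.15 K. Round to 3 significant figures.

Net loss ≈ 3.12×10⁵ W

Surroundings: T = -12.35 °C + 273.15 = 260.80 K.
Area A = 1.80 m².
Net radiated power P_net = εσA(T⁴ − T₀⁴) = 0.655×5.670×10⁻⁸×1.80×(1470⁴ − 260.80⁴).
T⁴ − T₀⁴ = 4.66949×10¹² − 4.62626×10⁹ = 4.66486×10¹² K⁴, so P_net = 3.12×10⁵ W.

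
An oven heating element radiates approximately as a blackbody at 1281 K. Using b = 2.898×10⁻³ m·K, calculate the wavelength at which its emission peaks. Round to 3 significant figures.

Wien's displacement law: λ_max = b/T = (2.898×10⁻³ m·K)/(1281 K) = 2.262×10⁻⁶ m.
That is 2.26×10³ nm, in the infrared range.

λ_max ≈ 2.26×10³ nm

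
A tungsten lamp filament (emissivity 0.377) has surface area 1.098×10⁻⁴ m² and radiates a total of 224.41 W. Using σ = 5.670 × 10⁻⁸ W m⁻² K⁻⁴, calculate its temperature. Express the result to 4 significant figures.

Area A = 1.098×10⁻⁴ m².
P = εσAT⁴ ⇒ T = (P/(εσA))^(1/4) = (224.41/(0.377×5.670×10⁻⁸×1.098×10⁻⁴))^(1/4) = 3127 K.

T ≈ 3127 K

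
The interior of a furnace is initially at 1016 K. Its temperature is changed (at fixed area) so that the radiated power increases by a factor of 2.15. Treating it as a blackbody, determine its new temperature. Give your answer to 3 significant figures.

T₂ ≈ 1.23×10³ K

P ∝ T⁴, so T₂/T₁ = (P₂/P₁)^(1/4) = (2.15)^(1/4) = 1.21090.
T₂ = 1016 × 1.21090 = 1.23×10³ K.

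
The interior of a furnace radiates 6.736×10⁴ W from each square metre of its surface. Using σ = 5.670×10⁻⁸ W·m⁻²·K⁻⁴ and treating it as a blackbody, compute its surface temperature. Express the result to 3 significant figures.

I = σT⁴, so T = (I/σ)^(1/4) = (6.736×10⁴/(5.670×10⁻⁸))^(1/4) = 1.04×10³ K.

T ≈ 1.04×10³ K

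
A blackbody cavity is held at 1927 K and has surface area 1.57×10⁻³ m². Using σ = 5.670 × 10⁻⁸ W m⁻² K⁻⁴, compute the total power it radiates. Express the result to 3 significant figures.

P ≈ 1.23×10³ W

Area A = 1.57×10⁻³ m².
P = σAT⁴ = 5.670×10⁻⁸ × 1.57×10⁻³ × (1927)⁴ = 1.23×10³ W.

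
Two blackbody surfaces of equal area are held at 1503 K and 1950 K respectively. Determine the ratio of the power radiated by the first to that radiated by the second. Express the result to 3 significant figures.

With equal areas, P₁/P₂ = (T₁/T₂)⁴ = (1503/1950)⁴ = 0.353.

P₁/P₂ ≈ 0.353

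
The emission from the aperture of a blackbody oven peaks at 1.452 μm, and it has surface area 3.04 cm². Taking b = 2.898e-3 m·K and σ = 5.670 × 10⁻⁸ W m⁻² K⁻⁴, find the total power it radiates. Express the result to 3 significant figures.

P ≈ 274 W

Wien's law: T = b/λ_max = 2.898×10⁻³/1.452×10⁻⁶ = 1995.87 K.
Area A = 3.04 cm² = 3.04×10⁻⁴ m².
Then P = σAT⁴ = 5.670×10⁻⁸×3.04×10⁻⁴×(1995.87)⁴ = 274 W.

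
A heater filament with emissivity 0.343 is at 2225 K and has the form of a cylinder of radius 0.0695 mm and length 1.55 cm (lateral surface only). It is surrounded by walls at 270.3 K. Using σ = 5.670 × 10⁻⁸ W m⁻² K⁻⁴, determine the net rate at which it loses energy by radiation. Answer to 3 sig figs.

Lateral area A = 2πrL = 2π×6.95×10⁻⁵×0.0155 = 6.76856×10⁻⁶ m².
Net radiated power P_net = εσA(T⁴ − T₀⁴) = 0.343×5.670×10⁻⁸×6.76856×10⁻⁶×(2225⁴ − 270.3⁴).
T⁴ − T₀⁴ = 2.45087×10¹³ − 5.33807×10⁹ = 2.45034×10¹³ K⁴, so P_net = 3.23 W.

Net loss ≈ 3.23 W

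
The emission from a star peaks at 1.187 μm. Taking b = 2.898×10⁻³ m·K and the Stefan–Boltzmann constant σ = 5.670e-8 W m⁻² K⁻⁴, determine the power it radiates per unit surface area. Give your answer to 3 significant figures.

Wien's law: T = b/λ_max = 2.898×10⁻³/1.187×10⁻⁶ = 2441.45 K.
Then I = σT⁴ = 5.670×10⁻⁸×(2441.45)⁴ = 2.01×10⁶ W/m².

I ≈ 2.01×10⁶ W/m²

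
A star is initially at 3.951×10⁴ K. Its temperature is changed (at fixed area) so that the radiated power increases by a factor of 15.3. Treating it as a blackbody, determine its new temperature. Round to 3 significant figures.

P ∝ T⁴, so T₂/T₁ = (P₂/P₁)^(1/4) = (15.3)^(1/4) = 1.97776.
T₂ = 3.951×10⁴ × 1.97776 = 7.81×10⁴ K.

T₂ ≈ 7.81×10⁴ K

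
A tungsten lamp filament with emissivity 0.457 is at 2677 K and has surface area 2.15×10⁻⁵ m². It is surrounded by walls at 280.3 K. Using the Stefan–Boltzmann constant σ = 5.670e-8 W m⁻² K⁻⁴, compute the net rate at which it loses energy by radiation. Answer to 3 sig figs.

Area A = 2.15×10⁻⁵ m².
Net radiated power P_net = εσA(T⁴ − T₀⁴) = 0.457×5.670×10⁻⁸×2.15×10⁻⁵×(2677⁴ − 280.3⁴).
T⁴ − T₀⁴ = 5.13563×10¹³ − 6.17294×10⁹ = 5.13501×10¹³ K⁴, so P_net = 28.6 W.

Net loss ≈ 28.6 W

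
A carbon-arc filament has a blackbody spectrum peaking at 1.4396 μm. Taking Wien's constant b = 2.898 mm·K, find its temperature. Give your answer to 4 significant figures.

Wien's law gives T = b/λ_max = (2.898×10⁻³ m·K)/(1.4396×10⁻⁶ m) = 2013 K.

T ≈ 2013 K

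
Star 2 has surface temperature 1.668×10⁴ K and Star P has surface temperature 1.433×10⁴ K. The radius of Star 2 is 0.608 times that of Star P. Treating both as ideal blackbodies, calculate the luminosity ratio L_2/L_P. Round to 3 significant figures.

L_2/L_P ≈ 0.679

L ∝ R²T⁴, so L_2/L_P = (R_2/R_P)²(T_2/T_P)⁴ = (0.608)² × (1.668×10⁴/1.433×10⁴)⁴ = 0.369664 × 1.83569 = 0.679.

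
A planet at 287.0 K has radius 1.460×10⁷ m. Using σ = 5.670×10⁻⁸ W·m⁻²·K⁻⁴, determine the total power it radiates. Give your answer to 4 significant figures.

P ≈ 1.030×10¹⁸ W

Surface area A = 4πR² = 4π(1.460×10⁷ m)² = 2.67865×10¹⁵ m².
P = σAT⁴ = 5.670×10⁻⁸ × 2.67865×10¹⁵ × (287.0)⁴ = 1.030×10¹⁸ W.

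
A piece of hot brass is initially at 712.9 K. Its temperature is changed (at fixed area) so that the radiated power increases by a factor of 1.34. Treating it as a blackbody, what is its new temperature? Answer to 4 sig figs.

T₂ ≈ 767.0 K

P ∝ T⁴, so T₂/T₁ = (P₂/P₁)^(1/4) = (1.34)^(1/4) = 1.07591.
T₂ = 712.9 × 1.07591 = 767.0 K.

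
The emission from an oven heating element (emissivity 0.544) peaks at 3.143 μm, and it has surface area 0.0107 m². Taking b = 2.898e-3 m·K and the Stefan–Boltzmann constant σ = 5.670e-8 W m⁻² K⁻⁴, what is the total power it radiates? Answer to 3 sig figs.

P ≈ 239 W

Wien's law: T = b/λ_max = 2.898×10⁻³/3.143×10⁻⁶ = 922.049 K.
Area A = 0.0107 m².
Then P = εσAT⁴ = 0.544×5.670×10⁻⁸×0.0107×(922.049)⁴ = 239 W.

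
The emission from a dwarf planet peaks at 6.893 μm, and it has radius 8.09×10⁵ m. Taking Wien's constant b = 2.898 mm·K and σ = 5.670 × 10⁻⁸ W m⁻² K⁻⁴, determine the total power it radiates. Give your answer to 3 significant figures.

Wien's law: T = b/λ_max = 2.898×10⁻³/6.893×10⁻⁶ = 420.427 K.
Surface area A = 4πR² = 4π(8.09×10⁵ m)² = 8.22445×10¹² m².
Then P = σAT⁴ = 5.670×10⁻⁸×8.22445×10¹²×(420.427)⁴ = 1.46×10¹⁶ W.

P ≈ 1.46×10¹⁶ W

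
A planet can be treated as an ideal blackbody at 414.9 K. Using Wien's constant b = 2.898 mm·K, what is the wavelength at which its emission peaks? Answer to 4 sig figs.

Wien's displacement law: λ_max = b/T = (2.898×10⁻³ m·K)/(414.9 K) = 6.9848×10⁻⁶ m.
That is 6.985 μm, in the infrared range.

λ_max ≈ 6.985 μm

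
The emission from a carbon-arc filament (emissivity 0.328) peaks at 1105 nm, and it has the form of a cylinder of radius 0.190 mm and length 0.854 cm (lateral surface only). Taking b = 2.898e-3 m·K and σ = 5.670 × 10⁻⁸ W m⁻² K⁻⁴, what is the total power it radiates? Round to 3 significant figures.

Wien's law: T = b/λ_max = 2.898×10⁻³/1.105×10⁻⁶ = 2622.62 K.
Lateral area A = 2πrL = 2π×1.90×10⁻⁴×8.54×10⁻³ = 1.01951×10⁻⁵ m².
Then P = εσAT⁴ = 0.328×5.670×10⁻⁸×1.01951×10⁻⁵×(2622.62)⁴ = 8.97 W.

P ≈ 8.97 W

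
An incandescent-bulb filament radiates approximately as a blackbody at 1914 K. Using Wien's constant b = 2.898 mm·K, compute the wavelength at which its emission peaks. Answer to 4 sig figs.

λ_max ≈ 1.514 μm

Wien's displacement law: λ_max = b/T = (2.898×10⁻³ m·K)/(1914 K) = 1.5141×10⁻⁶ m.
That is 1.514 μm, in the infrared range.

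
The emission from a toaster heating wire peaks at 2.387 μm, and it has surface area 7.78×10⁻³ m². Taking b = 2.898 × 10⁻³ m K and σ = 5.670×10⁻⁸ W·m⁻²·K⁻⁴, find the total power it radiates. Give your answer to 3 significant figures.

Wien's law: T = b/λ_max = 2.898×10⁻³/2.387×10⁻⁶ = 1214.08 K.
Area A = 7.78×10⁻³ m².
Then P = σAT⁴ = 5.670×10⁻⁸×7.78×10⁻³×(1214.08)⁴ = 958 W.

P ≈ 958 W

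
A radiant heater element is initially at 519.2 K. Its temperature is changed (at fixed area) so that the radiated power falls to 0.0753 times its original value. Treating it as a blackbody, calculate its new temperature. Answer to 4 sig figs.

P ∝ T⁴, so T₂/T₁ = (P₂/P₁)^(1/4) = (0.0753)^(1/4) = 0.523840.
T₂ = 519.2 × 0.523840 = 272.0 K.

T₂ ≈ 272.0 K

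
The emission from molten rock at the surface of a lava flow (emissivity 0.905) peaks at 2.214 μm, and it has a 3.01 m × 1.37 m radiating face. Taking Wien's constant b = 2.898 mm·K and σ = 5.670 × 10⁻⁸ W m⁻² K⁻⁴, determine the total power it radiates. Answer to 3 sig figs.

Wien's law: T = b/λ_max = 2.898×10⁻³/2.214×10⁻⁶ = 1308.94 K.
Area A = 3.01 × 1.37 = 4.1237 m².
Then P = εσAT⁴ = 0.905×5.670×10⁻⁸×4.1237×(1308.94)⁴ = 6.21×10⁵ W.

P ≈ 6.21×10⁵ W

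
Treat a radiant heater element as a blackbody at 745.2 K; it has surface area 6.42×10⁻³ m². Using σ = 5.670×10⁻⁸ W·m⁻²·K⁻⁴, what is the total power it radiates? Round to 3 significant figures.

P ≈ 112 W

Area A = 6.42×10⁻³ m².
P = σAT⁴ = 5.670×10⁻⁸ × 6.42×10⁻³ × (745.2)⁴ = 112 W.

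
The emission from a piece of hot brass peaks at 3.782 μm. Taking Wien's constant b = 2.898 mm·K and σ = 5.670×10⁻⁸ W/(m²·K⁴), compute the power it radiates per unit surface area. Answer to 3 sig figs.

Wien's law: T = b/λ_max = 2.898×10⁻³/3.782×10⁻⁶ = 766.261 K.
Then I = σT⁴ = 5.670×10⁻⁸×(766.261)⁴ = 1.95×10⁴ W/m².

I ≈ 1.95×10⁴ W/m²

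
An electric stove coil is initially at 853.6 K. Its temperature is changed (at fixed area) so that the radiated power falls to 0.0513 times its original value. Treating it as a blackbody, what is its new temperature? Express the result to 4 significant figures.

P ∝ T⁴, so T₂/T₁ = (P₂/P₁)^(1/4) = (0.0513)^(1/4) = 0.475915.
T₂ = 853.6 × 0.475915 = 406.2 K.

T₂ ≈ 406.2 K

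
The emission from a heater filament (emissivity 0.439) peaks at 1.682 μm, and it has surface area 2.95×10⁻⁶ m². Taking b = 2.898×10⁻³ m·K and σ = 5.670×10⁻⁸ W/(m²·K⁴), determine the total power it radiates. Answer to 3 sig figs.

Wien's law: T = b/λ_max = 2.898×10⁻³/1.682×10⁻⁶ = 1722.95 K.
Area A = 2.95×10⁻⁶ m².
Then P = εσAT⁴ = 0.439×5.670×10⁻⁸×2.95×10⁻⁶×(1722.95)⁴ = 0.647 W.

P ≈ 0.647 W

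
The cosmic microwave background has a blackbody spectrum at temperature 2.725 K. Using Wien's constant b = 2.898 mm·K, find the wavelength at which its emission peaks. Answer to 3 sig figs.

Wien's displacement law: λ_max = b/T = (2.898×10⁻³ m·K)/(2.725 K) = 1.063×10⁻³ m.
That is 1.06 mm, in the microwave range.

λ_max ≈ 1.06 mm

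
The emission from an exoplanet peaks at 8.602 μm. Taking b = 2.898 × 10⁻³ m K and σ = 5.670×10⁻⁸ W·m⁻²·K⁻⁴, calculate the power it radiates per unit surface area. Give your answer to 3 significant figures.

I ≈ 730 W/m²

Wien's law: T = b/λ_max = 2.898×10⁻³/8.602×10⁻⁶ = 336.898 K.
Then I = σT⁴ = 5.670×10⁻⁸×(336.898)⁴ = 730 W/m².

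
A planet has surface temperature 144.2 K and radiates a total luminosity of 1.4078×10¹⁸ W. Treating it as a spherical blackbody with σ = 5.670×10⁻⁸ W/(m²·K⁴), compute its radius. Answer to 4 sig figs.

L = 4πR²σT⁴ ⇒ R = √(L/(4πσT⁴)).
σT⁴ = 24.5157 W/m², so R = √(1.4078×10¹⁸/(4π×24.5157)) = 6.760×10⁷ m.

R ≈ 6.760×10⁷ m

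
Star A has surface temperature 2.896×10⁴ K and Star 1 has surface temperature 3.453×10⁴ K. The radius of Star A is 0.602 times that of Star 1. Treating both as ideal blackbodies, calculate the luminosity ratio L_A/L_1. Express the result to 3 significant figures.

L_A/L_1 ≈ 0.179

L ∝ R²T⁴, so L_A/L_1 = (R_A/R_1)²(T_A/T_1)⁴ = (0.602)² × (2.896×10⁴/3.453×10⁴)⁴ = 0.362404 × 0.494775 = 0.179.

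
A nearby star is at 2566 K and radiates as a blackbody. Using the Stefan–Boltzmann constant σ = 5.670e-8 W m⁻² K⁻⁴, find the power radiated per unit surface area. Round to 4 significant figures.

Stefan–Boltzmann: I = σT⁴ = 5.670×10⁻⁸ × (2566)⁴ = 2.458×10⁶ W/m².

I ≈ 2.458×10⁶ W/m²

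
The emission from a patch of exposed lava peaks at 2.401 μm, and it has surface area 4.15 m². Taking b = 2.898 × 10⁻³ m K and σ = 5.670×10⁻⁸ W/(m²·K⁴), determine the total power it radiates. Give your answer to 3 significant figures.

P ≈ 4.99×10⁵ W

Wien's law: T = b/λ_max = 2.898×10⁻³/2.401×10⁻⁶ = 1207.00 K.
Area A = 4.15 m².
Then P = σAT⁴ = 5.670×10⁻⁸×4.15×(1207.00)⁴ = 4.99×10⁵ W.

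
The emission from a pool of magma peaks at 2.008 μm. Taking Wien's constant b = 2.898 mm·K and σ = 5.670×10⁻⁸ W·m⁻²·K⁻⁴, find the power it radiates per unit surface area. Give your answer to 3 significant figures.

I ≈ 2.46×10⁵ W/m²

Wien's law: T = b/λ_max = 2.898×10⁻³/2.008×10⁻⁶ = 1443.23 K.
Then I = σT⁴ = 5.670×10⁻⁸×(1443.23)⁴ = 2.46×10⁵ W/m².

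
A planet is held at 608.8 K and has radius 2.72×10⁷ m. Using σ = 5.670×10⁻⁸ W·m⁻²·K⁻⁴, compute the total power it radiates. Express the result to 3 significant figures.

P ≈ 7.24×10¹⁹ W

Surface area A = 4πR² = 4π(2.72×10⁷ m)² = 9.29710×10¹⁵ m².
P = σAT⁴ = 5.670×10⁻⁸ × 9.29710×10¹⁵ × (608.8)⁴ = 7.24×10¹⁹ W.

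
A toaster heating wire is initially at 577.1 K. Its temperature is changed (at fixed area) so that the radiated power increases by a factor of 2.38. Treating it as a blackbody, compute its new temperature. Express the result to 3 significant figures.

T₂ ≈ 717 K

P ∝ T⁴, so T₂/T₁ = (P₂/P₁)^(1/4) = (2.38)^(1/4) = 1.24206.
T₂ = 577.1 × 1.24206 = 717 K.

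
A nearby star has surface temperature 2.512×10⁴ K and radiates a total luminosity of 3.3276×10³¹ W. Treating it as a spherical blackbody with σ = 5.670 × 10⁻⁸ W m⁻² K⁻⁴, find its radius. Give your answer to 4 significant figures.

L = 4πR²σT⁴ ⇒ R = √(L/(4πσT⁴)).
σT⁴ = 2.25768×10¹⁰ W/m², so R = √(3.3276×10³¹/(4π×2.25768×10¹⁰)) = 1.083×10¹⁰ m.

R ≈ 1.083×10¹⁰ m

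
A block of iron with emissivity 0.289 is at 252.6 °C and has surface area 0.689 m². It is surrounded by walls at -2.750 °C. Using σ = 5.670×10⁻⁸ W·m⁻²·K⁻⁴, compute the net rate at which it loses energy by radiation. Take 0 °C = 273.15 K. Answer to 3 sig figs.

Net loss ≈ 802 W

T = 252.6 °C + 273.15 = 525.75 K.
Surroundings: T = -2.750 °C + 273.15 = 270.400 K.
Area A = 0.689 m².
Net radiated power P_net = εσA(T⁴ − T₀⁴) = 0.289×5.670×10⁻⁸×0.689×(525.75⁴ − 270.400⁴).
T⁴ − T₀⁴ = 7.64042×10¹⁰ − 5.34597×10⁹ = 7.10582×10¹⁰ K⁴, so P_net = 802 W.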